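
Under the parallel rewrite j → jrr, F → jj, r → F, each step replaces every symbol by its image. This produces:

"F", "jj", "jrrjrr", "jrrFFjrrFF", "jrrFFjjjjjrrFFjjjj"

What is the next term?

φ(jrrFFjjjjjrrFFjjjj) expands symbol-by-symbol to jrr F F jj jj jrr jrr jrr jrr jrr F F jj jj jrr jrr jrr jrr; joining the 18 pieces gives the next term.

jrrFFjjjjjrrjrrjrrjrrjrrFFjjjjjrrjrrjrrjrr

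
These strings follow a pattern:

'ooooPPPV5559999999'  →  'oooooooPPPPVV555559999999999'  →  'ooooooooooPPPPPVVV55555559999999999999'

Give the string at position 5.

The n-th term is 3n-2 o's then n+1 P's then n-1 V's then 2n-1 5's then 3n+1 9's, where the shown terms are n = 2, 3, 4.
At n = 6 the blocks have lengths 16, 7, 5, 11, 19.

ooooooooooooooooPPPPPPPVVVVV555555555559999999999999999999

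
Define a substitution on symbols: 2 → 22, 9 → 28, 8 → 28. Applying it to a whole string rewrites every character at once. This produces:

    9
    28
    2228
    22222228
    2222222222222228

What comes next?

Rewriting the 16 symbols of 2222222222222228 one by one yields 22 22 22 22 22 22 22 22 22 22 22 22 22 22 22 28; concatenated:

22222222222222222222222222222228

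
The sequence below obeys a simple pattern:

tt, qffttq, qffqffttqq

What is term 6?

Every step adds qff to the front and q to the end of the previous string.
From qffqffttqq, 3 further steps: qffqffttqq → qffqffqffttqqq → qffqffqffqffttqqqq → (answer).

qffqffqffqffqffttqqqqq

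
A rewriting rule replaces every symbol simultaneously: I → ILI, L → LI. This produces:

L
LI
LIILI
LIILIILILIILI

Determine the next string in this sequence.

Replace each of the 13 characters of LIILIILILIILI in place — LI ILI ILI LI ILI ILI LI ILI LI ILI ILI LI ILI — and concatenate.

LIILIILILIILIILILIILILIILIILILIILI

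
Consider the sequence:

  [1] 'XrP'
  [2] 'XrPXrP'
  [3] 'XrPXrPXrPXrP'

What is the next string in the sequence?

Each string is two copies of the previous one concatenated.
Doubling XrPXrPXrPXrP:

XrPXrPXrPXrPXrPXrPXrPXrP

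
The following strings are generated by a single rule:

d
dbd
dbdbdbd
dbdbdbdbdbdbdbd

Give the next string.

Every step duplicates the string with 'b' between the halves.
One more doubling of dbdbdbdbdbdbdbd gives the answer.

dbdbdbdbdbdbdbdbdbdbdbdbdbdbdbd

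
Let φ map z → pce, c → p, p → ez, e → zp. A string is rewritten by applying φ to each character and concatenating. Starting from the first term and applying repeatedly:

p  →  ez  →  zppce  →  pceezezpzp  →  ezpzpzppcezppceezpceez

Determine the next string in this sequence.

φ(ezpzpzppcezppceezpceez) expands symbol-by-symbol to zp pce ez pce ez pce ez ez p zp pce ez ez p zp zp pce ez p zp zp pce; joining the 22 pieces gives the next term.

zppceezpceezpceezezpzppceezezpzpzppceezpzpzppce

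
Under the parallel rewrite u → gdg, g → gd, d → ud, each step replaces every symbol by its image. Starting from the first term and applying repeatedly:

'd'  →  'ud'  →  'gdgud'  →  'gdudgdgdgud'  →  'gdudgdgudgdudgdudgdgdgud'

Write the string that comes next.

gdudgdgudgdudgdgdgudgdudgdgudgdudgdgudgdudgdudgdgdgud

Replace each of the 24 characters of gdudgdgudgdudgdudgdgdgud in place — gd ud gdg ud gd ud gd gdg ud gd ud gdg ud gd ud gdg ud gd ud gd ud gd gdg ud — and concatenate.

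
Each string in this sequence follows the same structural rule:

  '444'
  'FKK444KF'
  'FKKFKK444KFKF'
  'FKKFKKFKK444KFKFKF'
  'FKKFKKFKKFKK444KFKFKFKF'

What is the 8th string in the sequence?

Every step adds FKK to the front and KF to the end of the previous string.
From FKKFKKFKKFKK444KFKFKFKF, 3 further steps: FKKFKKFKKFKK444KFKFKFKF → FKKFKKFKKFKKFKK444KFKFKFKFKF → FKKFKKFKKFKKFKKFKK444KFKFKFKFKFKF → (answer).

FKKFKKFKKFKKFKKFKKFKK444KFKFKFKFKFKFKF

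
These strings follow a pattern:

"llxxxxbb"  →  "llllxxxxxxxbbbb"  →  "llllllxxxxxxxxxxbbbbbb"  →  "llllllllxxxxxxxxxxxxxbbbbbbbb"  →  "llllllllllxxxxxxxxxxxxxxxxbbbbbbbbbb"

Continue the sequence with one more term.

Each string has the form l^{2n} x^{3n+1} b^{2n} (n = 1, 2, …).
For the next term, n = 6, so the run lengths are 12, 19, 12.

llllllllllllxxxxxxxxxxxxxxxxxxxbbbbbbbbbbbb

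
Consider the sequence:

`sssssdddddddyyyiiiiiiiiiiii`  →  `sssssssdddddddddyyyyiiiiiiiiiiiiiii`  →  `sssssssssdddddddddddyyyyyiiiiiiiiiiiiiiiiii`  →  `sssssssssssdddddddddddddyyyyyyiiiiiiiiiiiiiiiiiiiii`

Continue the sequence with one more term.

The n-th term is 2n-1 s's then 2n+1 d's then n y's then 3n+3 i's, where the shown terms are n = 3, 4, 5, 6.
Setting n = 7 gives 13, 15, 7, 24 characters in each block.

sssssssssssssdddddddddddddddyyyyyyyiiiiiiiiiiiiiiiiiiiiiiii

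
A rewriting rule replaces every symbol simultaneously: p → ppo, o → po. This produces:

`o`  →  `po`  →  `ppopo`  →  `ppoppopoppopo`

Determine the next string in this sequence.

Rewriting the 13 symbols of ppoppopoppopo one by one yields ppo ppo po ppo ppo po ppo po ppo ppo po ppo po; concatenated:

ppoppopoppoppopoppopoppoppopoppopo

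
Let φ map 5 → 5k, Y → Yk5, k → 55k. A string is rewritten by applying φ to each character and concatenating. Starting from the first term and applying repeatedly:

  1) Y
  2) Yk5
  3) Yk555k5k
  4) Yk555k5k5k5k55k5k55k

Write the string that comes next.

Yk555k5k5k5k55k5k55k5k55k5k55k5k5k55k5k55k5k5k55k

Replace each of the 20 characters of Yk555k5k5k5k55k5k55k in place — Yk5 55k 5k 5k 5k 55k 5k 55k 5k 55k 5k 55k 5k 5k 55k 5k 55k 5k 5k 55k — and concatenate.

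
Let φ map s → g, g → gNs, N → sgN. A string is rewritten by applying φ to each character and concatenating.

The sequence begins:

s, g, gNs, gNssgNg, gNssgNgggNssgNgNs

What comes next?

Rewriting the 17 symbols of gNssgNgggNssgNgNs one by one yields gNs sgN g g gNs sgN gNs gNs gNs sgN g g gNs sgN gNs sgN g; concatenated:

gNssgNgggNssgNgNsgNsgNssgNgggNssgNgNssgNg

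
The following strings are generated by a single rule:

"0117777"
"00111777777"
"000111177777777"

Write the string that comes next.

0000111117777777777

Each string has the form 0^{n-1} 1^{n} 7^{2n}, where the shown terms are n = 2, 3, 4.
At n = 5 the blocks have lengths 4, 5, 10.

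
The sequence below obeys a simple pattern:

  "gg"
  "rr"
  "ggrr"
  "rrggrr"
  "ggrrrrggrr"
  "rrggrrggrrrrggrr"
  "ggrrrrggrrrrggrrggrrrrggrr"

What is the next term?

rrggrrggrrrrggrrggrrrrggrrrrggrrggrrrrggrr

From term 3 onward, concatenate the second-to-last term with the last: gg·rr = ggrr, rr·ggrr = rrggrr, …
The next term joins rrggrrggrrrrggrr and ggrrrrggrrrrggrrggrrrrggrr.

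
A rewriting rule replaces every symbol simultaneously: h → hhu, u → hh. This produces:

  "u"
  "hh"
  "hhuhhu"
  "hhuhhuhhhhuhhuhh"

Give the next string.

hhuhhuhhhhuhhuhhhhuhhuhhuhhuhhhhuhhuhhhhuhhu

Applying the rule to each of the 16 symbols of hhuhhuhhhhuhhuhh gives the pieces hhu hhu hh hhu hhu hh hhu hhu hhu hhu hh hhu hhu hh hhu hhu, which concatenate to the answer.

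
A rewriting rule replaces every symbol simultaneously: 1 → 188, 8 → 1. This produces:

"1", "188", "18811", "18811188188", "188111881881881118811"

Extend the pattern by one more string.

Rewriting the 21 symbols of 188111881881881118811 one by one yields 188 1 1 188 188 188 1 1 188 1 1 188 1 1 188 188 188 1 1 188 188; concatenated:

1881118818818811188111881118818818811188188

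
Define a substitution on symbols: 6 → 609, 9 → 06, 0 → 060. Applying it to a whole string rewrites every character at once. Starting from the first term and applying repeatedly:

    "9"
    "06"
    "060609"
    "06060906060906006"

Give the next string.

Applying the rule to each of the 17 symbols of 06060906060906006 gives the pieces 060 609 060 609 060 06 060 609 060 609 060 06 060 609 060 060 609, which concatenate to the answer.

0606090606090600606060906060906006060609060060609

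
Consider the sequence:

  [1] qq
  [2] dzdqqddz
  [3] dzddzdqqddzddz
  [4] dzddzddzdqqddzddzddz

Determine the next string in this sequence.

Every step adds dzd to the front and ddz to the end of the previous string.
One more step from dzddzddzdqqddzddzddz gives the answer.

dzddzddzddzdqqddzddzddzddz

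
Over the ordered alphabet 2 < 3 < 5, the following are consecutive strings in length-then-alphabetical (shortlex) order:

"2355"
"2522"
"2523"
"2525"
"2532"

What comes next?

2533

Treat 2532 as a base-3 numeral over the given alphabet and add one, carrying through any trailing 5's.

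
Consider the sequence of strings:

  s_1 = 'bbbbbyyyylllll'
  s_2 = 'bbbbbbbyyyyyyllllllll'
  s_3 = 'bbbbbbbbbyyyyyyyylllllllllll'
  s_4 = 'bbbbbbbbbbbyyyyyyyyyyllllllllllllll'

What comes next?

The n-th term is 2n+1 b's then 2n y's then 3n-1 l's, where the shown terms are n = 2, 3, 4, 5.
For the next term, n = 6, so the run lengths are 13, 12, 17.

bbbbbbbbbbbbbyyyyyyyyyyyylllllllllllllllll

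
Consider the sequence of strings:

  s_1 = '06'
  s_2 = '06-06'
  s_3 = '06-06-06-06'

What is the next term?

Every step duplicates the string with '-' between the halves.
So the next term is two copies of 06-06-06-06 with '-' between the halves.

06-06-06-06-06-06-06-06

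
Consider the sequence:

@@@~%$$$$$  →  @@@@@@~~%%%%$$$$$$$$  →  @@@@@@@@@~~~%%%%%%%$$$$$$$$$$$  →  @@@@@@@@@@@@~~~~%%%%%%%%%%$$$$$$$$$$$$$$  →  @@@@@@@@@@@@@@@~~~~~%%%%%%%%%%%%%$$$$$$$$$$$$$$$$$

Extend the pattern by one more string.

Term n consists of 3n @'s, followed by n ~'s, followed by 3n-2 %'s, followed by 3n+2 $'s (n = 1, 2, …).
At n = 6 the blocks have lengths 18, 6, 16, 20.

@@@@@@@@@@@@@@@@@@~~~~~~%%%%%%%%%%%%%%%%$$$$$$$$$$$$$$$$$$$$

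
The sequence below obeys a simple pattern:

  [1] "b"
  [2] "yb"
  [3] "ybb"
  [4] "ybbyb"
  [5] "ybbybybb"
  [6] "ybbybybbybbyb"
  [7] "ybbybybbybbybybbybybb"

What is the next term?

ybbybybbybbybybbybybbybbybybbybbyb

Each term (from the third on) is the previous term followed by the one before it: term 3 = yb·b = ybb.
So term 8 is ybbybybbybbybybbybybb·ybbybybbybbyb.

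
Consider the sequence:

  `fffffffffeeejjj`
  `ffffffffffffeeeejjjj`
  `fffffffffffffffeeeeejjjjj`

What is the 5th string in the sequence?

fffffffffffffffffffffeeeeeeejjjjjjj

Reading off run lengths: f runs 9, 12, 15; e runs 3, 4, 5; j runs 3, 4, 5 — each is linear in n, where the shown terms are n = 3, 4, 5.
Setting n = 7 gives 21, 7, 7 characters in each block.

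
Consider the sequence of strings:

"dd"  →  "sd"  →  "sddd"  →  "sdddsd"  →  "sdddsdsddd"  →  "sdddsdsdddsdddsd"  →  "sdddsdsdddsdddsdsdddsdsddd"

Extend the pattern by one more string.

sdddsdsdddsdddsdsdddsdsdddsdddsdsdddsdddsd

Each term (from the third on) is the previous term followed by the one before it: term 3 = sd·dd = sddd.
Continuing: sdddsdsdddsdddsdsdddsdsddd · sdddsdsdddsdddsd gives term 8.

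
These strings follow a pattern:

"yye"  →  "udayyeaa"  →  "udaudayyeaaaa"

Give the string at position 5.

udaudaudaudayyeaaaaaaaa

Every step adds uda to the front and aa to the end of the previous string.
From udaudayyeaaaa, 2 further steps: udaudayyeaaaa → udaudaudayyeaaaaaa → (answer).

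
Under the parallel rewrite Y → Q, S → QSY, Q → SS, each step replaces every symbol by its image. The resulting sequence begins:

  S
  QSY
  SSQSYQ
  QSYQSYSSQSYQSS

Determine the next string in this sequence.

φ(QSYQSYSSQSYQSS) expands symbol-by-symbol to SS QSY Q SS QSY Q QSY QSY SS QSY Q SS QSY QSY; joining the 14 pieces gives the next term.

SSQSYQSSQSYQQSYQSYSSQSYQSSQSYQSY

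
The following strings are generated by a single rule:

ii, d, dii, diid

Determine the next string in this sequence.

diiddii

Each term (from the third on) is the previous term followed by the one before it: term 3 = d·ii = dii.
Continuing: diid · dii gives term 5.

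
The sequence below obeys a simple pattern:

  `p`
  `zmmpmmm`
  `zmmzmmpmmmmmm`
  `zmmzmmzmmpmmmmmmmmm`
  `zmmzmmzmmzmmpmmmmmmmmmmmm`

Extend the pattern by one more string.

zmmzmmzmmzmmzmmpmmmmmmmmmmmmmmm

s(k+1) = zmm·s(k)·mmm, so each term gains zmm as a prefix and mmm as a suffix.
One more step from zmmzmmzmmzmmpmmmmmmmmmmmm gives the answer.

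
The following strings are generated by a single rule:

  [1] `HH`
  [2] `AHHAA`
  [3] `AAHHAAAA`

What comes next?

Each term wraps the previous one in A on the left and AA on the right.
One more step from AAHHAAAA gives the answer.

AAAHHAAAAAA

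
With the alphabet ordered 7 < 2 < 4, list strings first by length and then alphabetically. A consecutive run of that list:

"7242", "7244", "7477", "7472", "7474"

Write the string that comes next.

Treat 7474 as a base-3 numeral over the given alphabet and add one, carrying through any trailing 4's.

7427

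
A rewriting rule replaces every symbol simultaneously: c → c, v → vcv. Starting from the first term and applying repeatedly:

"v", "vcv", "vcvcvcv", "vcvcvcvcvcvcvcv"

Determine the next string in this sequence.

vcvcvcvcvcvcvcvcvcvcvcvcvcvcvcv

Replace each of the 15 characters of vcvcvcvcvcvcvcv in place — vcv c vcv c vcv c vcv c vcv c vcv c vcv c vcv — and concatenate.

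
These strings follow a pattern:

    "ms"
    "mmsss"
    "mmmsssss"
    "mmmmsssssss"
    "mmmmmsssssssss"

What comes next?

mmmmmmsssssssssss

Each string has the form m^{n} s^{2n-1} (n = 1, 2, …).
At n = 6 the blocks have lengths 6, 11.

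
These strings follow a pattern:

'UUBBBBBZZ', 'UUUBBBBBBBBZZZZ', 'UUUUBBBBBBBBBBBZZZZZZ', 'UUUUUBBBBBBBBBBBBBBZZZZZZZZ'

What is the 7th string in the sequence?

UUUUUUUUBBBBBBBBBBBBBBBBBBBBBBBZZZZZZZZZZZZZZ

Reading off run lengths: U runs 2, 3, 4, 5; B runs 5, 8, 11, 14; Z runs 2, 4, 6, 8 — each is linear in n (n = 1, 2, …).
For term 7, n = 7, so the run lengths are 8, 23, 14.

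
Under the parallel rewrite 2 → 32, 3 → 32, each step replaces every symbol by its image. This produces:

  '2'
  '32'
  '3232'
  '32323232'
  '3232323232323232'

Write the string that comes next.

Rewriting the 16 symbols of 3232323232323232 one by one yields 32 32 32 32 32 32 32 32 32 32 32 32 32 32 32 32; concatenated:

32323232323232323232323232323232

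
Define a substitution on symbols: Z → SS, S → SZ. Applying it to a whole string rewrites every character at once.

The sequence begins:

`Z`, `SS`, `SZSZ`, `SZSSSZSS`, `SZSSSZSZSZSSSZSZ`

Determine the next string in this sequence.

SZSSSZSZSZSSSZSSSZSSSZSZSZSSSZSS

φ(SZSSSZSZSZSSSZSZ) expands symbol-by-symbol to SZ SS SZ SZ SZ SS SZ SS SZ SS SZ SZ SZ SS SZ SS; joining the 16 pieces gives the next term.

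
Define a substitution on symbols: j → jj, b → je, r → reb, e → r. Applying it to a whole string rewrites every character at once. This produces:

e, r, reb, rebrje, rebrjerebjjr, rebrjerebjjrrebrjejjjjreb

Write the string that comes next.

Applying the rule to each of the 25 symbols of rebrjerebjjrrebrjejjjjreb gives the pieces reb r je reb jj r reb r je jj jj reb reb r je reb jj r jj jj jj jj reb r je, which concatenate to the answer.

rebrjerebjjrrebrjejjjjrebrebrjerebjjrjjjjjjjjrebrje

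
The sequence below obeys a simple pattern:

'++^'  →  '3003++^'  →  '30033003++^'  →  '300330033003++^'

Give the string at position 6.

30033003300330033003++^

Every step adds 3003 at the front: s(k+1) = 3003·s(k).
From 300330033003++^, 2 further steps: 300330033003++^ → 3003300330033003++^ → (answer).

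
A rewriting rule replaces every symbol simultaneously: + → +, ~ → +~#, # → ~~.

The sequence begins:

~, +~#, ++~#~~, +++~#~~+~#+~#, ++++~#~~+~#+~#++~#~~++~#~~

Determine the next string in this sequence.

Rewriting the 26 symbols of ++++~#~~+~#+~#++~#~~++~#~~ one by one yields + + + + +~# ~~ +~# +~# + +~# ~~ + +~# ~~ + + +~# ~~ +~# +~# + + +~# ~~ +~# +~#; concatenated:

+++++~#~~+~#+~#++~#~~++~#~~+++~#~~+~#+~#+++~#~~+~#+~#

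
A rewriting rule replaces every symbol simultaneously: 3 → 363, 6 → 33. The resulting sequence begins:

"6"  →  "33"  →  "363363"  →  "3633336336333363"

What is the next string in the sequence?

φ(3633336336333363) expands symbol-by-symbol to 363 33 363 363 363 363 33 363 363 33 363 363 363 363 33 363; joining the 16 pieces gives the next term.

36333363363363363333633633336336336336333363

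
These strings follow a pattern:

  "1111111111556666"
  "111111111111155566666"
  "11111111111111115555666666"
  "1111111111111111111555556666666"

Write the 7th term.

1111111111111111111111111111555555556666666666

Reading off run lengths: 1 runs 10, 13, 16, 19; 5 runs 2, 3, 4, 5; 6 runs 4, 5, 6, 7 — each is linear in n, where the shown terms are n = 3, 4, 5, 6.
At n = 9 the blocks have lengths 28, 8, 10.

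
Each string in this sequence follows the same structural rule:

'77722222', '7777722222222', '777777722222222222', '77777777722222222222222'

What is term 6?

The n-th term is 2n-1 7's then 3n-1 2's, where the shown terms are n = 2, 3, 4, 5.
At n = 7 the blocks have lengths 13, 20.

777777777777722222222222222222222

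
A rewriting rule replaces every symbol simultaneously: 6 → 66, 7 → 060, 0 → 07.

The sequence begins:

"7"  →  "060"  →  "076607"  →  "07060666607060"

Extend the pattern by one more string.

070600766076666666607060076607

Replace each of the 14 characters of 07060666607060 in place — 07 060 07 66 07 66 66 66 66 07 060 07 66 07 — and concatenate.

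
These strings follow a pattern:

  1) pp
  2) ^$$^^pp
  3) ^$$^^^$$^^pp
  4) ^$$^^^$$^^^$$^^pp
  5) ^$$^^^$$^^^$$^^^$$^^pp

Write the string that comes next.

Each term is the previous one with ^$$^^ prepended.
Applying this once more to ^$$^^^$$^^^$$^^^$$^^pp:

^$$^^^$$^^^$$^^^$$^^^$$^^pp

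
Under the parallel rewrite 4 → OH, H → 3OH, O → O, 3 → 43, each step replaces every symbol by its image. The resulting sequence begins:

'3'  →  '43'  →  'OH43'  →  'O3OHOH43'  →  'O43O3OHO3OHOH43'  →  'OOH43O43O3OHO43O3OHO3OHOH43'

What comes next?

OO3OHOH43OOH43O43O3OHOOH43O43O3OHO43O3OHO3OHOH43

φ(OOH43O43O3OHO43O3OHO3OHOH43) expands symbol-by-symbol to O O 3OH OH 43 O OH 43 O 43 O 3OH O OH 43 O 43 O 3OH O 43 O 3OH O 3OH OH 43; joining the 27 pieces gives the next term.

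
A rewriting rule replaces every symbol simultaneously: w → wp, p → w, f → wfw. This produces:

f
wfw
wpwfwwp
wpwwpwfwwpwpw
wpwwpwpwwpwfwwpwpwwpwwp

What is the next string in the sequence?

Rewriting the 23 symbols of wpwwpwpwwpwfwwpwpwwpwwp one by one yields wp w wp wp w wp w wp wp w wp wfw wp wp w wp w wp wp w wp wp w; concatenated:

wpwwpwpwwpwwpwpwwpwfwwpwpwwpwwpwpwwpwpw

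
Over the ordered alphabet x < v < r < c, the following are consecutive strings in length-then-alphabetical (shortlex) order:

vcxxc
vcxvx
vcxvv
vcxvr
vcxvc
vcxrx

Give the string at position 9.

Stepping forward 3 times from vcxrx: vcxrx → vcxrv → vcxrr, then the target.

vcxrc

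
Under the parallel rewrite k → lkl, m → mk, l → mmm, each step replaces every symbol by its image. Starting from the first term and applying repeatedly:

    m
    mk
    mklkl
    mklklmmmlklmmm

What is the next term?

Replace each of the 14 characters of mklklmmmlklmmm in place — mk lkl mmm lkl mmm mk mk mk mmm lkl mmm mk mk mk — and concatenate.

mklklmmmlklmmmmkmkmkmmmlklmmmmkmkmk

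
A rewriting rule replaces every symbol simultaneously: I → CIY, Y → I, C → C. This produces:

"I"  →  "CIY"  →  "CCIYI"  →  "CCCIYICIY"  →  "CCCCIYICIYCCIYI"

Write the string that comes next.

Rewriting the 15 symbols of CCCCIYICIYCCIYI one by one yields C C C C CIY I CIY C CIY I C C CIY I CIY; concatenated:

CCCCCIYICIYCCIYICCCIYICIY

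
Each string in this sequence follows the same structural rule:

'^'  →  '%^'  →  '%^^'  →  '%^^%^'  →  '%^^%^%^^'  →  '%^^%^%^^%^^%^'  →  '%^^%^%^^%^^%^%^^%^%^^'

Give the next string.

From term 3 onward, concatenate the last term with the second-to-last: %^·^ = %^^, %^^·%^ = %^^%^, …
The next term joins %^^%^%^^%^^%^%^^%^%^^ and %^^%^%^^%^^%^.

%^^%^%^^%^^%^%^^%^%^^%^^%^%^^%^^%^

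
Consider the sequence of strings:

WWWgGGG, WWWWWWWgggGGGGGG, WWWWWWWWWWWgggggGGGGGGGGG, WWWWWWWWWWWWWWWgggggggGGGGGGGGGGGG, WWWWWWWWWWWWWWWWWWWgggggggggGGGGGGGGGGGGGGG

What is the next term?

The n-th term is 4n-1 W's then 2n-1 g's then 3n G's (n = 1, 2, …).
At n = 6 the blocks have lengths 23, 11, 18.

WWWWWWWWWWWWWWWWWWWWWWWgggggggggggGGGGGGGGGGGGGGGGGG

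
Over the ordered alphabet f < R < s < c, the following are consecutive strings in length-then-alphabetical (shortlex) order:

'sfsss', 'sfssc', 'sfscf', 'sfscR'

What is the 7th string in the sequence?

Advancing 3 positions from sfscR through sfscR → sfscs → sfscc reaches term 7.

sfcff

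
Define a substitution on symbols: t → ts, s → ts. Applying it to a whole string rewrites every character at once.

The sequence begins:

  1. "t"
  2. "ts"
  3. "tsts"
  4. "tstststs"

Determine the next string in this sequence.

Rewriting each symbol of tstststs: t→ts, s→ts, t→ts, s→ts, t→ts, s→ts, t→ts, s→ts, which concatenates to ts ts ts ts ts ts ts ts.

tstststststststs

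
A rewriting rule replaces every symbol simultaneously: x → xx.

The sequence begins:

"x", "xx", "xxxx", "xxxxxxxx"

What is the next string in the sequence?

xxxxxxxxxxxxxxxx

Rewriting each symbol of xxxxxxxx: x→xx, x→xx, x→xx, x→xx, x→xx, x→xx, x→xx, x→xx, which concatenates to xx xx xx xx xx xx xx xx.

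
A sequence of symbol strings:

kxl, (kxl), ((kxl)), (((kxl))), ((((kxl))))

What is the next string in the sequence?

Each term wraps the previous one in ( on the left and ) on the right.
So the next term is (·((((kxl))))·).

(((((kxl)))))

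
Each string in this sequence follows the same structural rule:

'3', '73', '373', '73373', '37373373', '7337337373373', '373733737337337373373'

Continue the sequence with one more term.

Each term (from the third on) is the two preceding terms concatenated in order: term 3 = 3·73 = 373.
So term 8 is 7337337373373·373733737337337373373.

7337337373373373733737337337373373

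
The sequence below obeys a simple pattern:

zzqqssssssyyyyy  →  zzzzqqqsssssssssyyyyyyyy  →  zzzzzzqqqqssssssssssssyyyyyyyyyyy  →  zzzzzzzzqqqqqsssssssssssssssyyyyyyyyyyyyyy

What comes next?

The n-th term is 2n z's then n+1 q's then 3n+3 s's then 3n+2 y's (n = 1, 2, …).
Setting n = 5 gives 10, 6, 18, 17 characters in each block.

zzzzzzzzzzqqqqqqssssssssssssssssssyyyyyyyyyyyyyyyyy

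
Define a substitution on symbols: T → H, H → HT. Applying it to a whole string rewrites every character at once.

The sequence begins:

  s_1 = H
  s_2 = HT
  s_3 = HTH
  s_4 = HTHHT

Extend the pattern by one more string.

HTHHTHTH

Rewriting each symbol of HTHHT: H→HT, T→H, H→HT, H→HT, T→H, which concatenates to HT H HT HT H.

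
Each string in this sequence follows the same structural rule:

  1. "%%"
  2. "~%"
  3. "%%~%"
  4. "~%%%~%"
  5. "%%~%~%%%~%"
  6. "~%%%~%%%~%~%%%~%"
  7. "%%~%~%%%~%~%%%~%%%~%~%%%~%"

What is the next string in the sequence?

This is a Fibonacci-style word recurrence s(k) = s(k−2)·s(k−1): e.g. %%·~% = %%~%.
The next term joins ~%%%~%%%~%~%%%~% and %%~%~%%%~%~%%%~%%%~%~%%%~%.

~%%%~%%%~%~%%%~%%%~%~%%%~%~%%%~%%%~%~%%%~%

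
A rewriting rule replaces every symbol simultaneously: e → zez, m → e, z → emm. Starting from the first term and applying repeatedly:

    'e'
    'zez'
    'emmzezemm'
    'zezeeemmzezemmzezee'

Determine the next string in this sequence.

Applying the rule to each of the 19 symbols of zezeeemmzezemmzezee gives the pieces emm zez emm zez zez zez e e emm zez emm zez e e emm zez emm zez zez, which concatenate to the answer.

emmzezemmzezzezzezeeemmzezemmzezeeemmzezemmzezzez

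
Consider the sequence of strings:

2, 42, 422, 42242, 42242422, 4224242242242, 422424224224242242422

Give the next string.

4224242242242422424224224242242242

This is a Fibonacci-style word recurrence s(k) = s(k−1)·s(k−2): e.g. 42·2 = 422.
The next term joins 422424224224242242422 and 4224242242242.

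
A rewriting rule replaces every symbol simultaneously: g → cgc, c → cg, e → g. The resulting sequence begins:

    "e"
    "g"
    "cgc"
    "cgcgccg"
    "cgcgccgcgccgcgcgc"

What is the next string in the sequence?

Rewriting the 17 symbols of cgcgccgcgccgcgcgc one by one yields cg cgc cg cgc cg cg cgc cg cgc cg cg cgc cg cgc cg cgc cg; concatenated:

cgcgccgcgccgcgcgccgcgccgcgcgccgcgccgcgccg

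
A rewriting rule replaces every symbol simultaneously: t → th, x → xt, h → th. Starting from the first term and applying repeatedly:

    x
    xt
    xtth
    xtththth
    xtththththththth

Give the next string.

Rewriting the 16 symbols of xtththththththth one by one yields xt th th th th th th th th th th th th th th th; concatenated:

xtththththththththththththththth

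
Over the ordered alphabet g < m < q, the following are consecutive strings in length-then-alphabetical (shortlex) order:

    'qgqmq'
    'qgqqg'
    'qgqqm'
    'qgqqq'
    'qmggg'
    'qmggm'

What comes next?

qmggq

Treat qmggm as a base-3 numeral over the given alphabet and add one, carrying through any trailing q's.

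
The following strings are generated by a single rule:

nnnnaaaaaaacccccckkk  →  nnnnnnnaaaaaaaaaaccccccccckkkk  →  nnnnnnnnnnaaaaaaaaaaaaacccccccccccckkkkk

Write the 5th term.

The n-th term is 3n-2 n's then 3n+1 a's then 3n c's then n+1 k's, where the shown terms are n = 2, 3, 4.
For term 5, n = 6, so the run lengths are 16, 19, 18, 7.

nnnnnnnnnnnnnnnnaaaaaaaaaaaaaaaaaaacccccccccccccccccckkkkkkk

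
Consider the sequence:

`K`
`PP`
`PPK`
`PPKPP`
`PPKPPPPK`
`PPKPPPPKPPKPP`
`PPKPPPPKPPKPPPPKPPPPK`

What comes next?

PPKPPPPKPPKPPPPKPPPPKPPKPPPPKPPKPP

From term 3 onward, concatenate the last term with the second-to-last: PP·K = PPK, PPK·PP = PPKPP, …
The next term joins PPKPPPPKPPKPPPPKPPPPK and PPKPPPPKPPKPP.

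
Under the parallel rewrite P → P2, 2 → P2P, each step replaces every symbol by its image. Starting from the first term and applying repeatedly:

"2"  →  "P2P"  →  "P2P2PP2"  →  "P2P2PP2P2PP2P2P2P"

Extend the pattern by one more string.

P2P2PP2P2PP2P2P2PP2P2PP2P2P2PP2P2PP2P2PP2

Applying the rule to each of the 17 symbols of P2P2PP2P2PP2P2P2P gives the pieces P2 P2P P2 P2P P2 P2 P2P P2 P2P P2 P2 P2P P2 P2P P2 P2P P2, which concatenate to the answer.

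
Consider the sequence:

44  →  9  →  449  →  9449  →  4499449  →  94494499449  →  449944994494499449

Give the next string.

This is a Fibonacci-style word recurrence s(k) = s(k−2)·s(k−1): e.g. 44·9 = 449.
So term 8 is 94494499449·449944994494499449.

94494499449449944994494499449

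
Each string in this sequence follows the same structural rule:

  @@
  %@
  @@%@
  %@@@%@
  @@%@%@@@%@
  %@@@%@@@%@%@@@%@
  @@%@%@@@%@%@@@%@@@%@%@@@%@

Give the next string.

%@@@%@@@%@%@@@%@@@%@%@@@%@%@@@%@@@%@%@@@%@

From term 3 onward, concatenate the second-to-last term with the last: @@·%@ = @@%@, %@·@@%@ = %@@@%@, …
Continuing: %@@@%@@@%@%@@@%@ · @@%@%@@@%@%@@@%@@@%@%@@@%@ gives term 8.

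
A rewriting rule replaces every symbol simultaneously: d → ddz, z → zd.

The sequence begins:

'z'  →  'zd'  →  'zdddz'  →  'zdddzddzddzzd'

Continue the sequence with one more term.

zdddzddzddzzdddzddzzdddzddzzdzdddz

φ(zdddzddzddzzd) expands symbol-by-symbol to zd ddz ddz ddz zd ddz ddz zd ddz ddz zd zd ddz; joining the 13 pieces gives the next term.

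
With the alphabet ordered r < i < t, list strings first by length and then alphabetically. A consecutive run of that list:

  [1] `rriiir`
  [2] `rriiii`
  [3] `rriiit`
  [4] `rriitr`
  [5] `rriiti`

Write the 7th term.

rritrr

Stepping forward 2 times from rriiti: rriiti → rriitt, then the target.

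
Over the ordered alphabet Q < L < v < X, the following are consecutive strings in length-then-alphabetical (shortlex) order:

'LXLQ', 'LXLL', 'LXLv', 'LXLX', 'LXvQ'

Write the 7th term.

LXvv

Stepping forward 2 times from LXvQ: LXvQ → LXvL, then the target.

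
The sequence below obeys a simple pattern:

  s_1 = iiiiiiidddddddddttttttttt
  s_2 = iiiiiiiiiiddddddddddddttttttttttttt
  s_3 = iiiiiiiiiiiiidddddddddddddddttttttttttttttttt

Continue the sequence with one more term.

iiiiiiiiiiiiiiiiddddddddddddddddddttttttttttttttttttttt

The n-th term is 3n+1 i's then 3n+3 d's then 4n+1 t's, where the shown terms are n = 2, 3, 4.
At n = 5 the blocks have lengths 16, 18, 21.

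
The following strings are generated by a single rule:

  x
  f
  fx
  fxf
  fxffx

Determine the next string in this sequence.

This is a Fibonacci-style word recurrence s(k) = s(k−1)·s(k−2): e.g. f·x = fx.
So term 6 is fxffx·fxf.

fxffxfxf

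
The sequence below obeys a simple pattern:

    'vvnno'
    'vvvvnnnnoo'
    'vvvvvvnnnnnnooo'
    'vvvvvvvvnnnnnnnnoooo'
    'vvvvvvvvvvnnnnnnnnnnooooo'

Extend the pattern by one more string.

Term n consists of 2n v's, followed by 2n n's, followed by n o's (n = 1, 2, …).
At n = 6 the blocks have lengths 12, 12, 6.

vvvvvvvvvvvvnnnnnnnnnnnnoooooo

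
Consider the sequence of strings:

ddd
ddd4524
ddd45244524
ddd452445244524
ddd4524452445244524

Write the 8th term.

The strings grow by a fixed suffix 4524 each time.
From ddd4524452445244524, 3 further steps: ddd4524452445244524 → ddd45244524452445244524 → ddd452445244524452445244524 → (answer).

ddd4524452445244524452445244524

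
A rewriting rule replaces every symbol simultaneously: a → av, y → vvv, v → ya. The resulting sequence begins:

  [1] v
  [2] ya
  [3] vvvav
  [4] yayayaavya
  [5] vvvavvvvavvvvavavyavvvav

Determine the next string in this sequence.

Replace each of the 24 characters of vvvavvvvavvvvavavyavvvav in place — ya ya ya av ya ya ya ya av ya ya ya ya av ya av ya vvv av ya ya ya av ya — and concatenate.

yayayaavyayayayaavyayayayaavyaavyavvvavyayayaavya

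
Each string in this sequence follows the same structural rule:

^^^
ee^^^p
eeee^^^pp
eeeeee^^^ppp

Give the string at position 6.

eeeeeeeeee^^^ppppp

Every step adds ee to the front and p to the end of the previous string.
From eeeeee^^^ppp, 2 further steps: eeeeee^^^ppp → eeeeeeee^^^pppp → (answer).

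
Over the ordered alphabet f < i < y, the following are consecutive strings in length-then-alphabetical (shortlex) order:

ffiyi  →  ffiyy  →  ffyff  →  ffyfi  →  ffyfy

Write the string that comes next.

ffyif

Treat ffyfy as a base-3 numeral over the given alphabet and add one, carrying through any trailing y's.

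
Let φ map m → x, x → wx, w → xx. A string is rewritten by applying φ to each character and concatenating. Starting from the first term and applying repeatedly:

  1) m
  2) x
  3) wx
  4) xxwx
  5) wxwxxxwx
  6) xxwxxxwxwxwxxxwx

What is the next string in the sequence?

Applying the rule to each of the 16 symbols of xxwxxxwxwxwxxxwx gives the pieces wx wx xx wx wx wx xx wx xx wx xx wx wx wx xx wx, which concatenate to the answer.

wxwxxxwxwxwxxxwxxxwxxxwxwxwxxxwx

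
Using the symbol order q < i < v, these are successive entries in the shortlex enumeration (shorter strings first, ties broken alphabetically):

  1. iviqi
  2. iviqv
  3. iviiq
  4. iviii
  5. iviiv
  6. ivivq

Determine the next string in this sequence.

ivivi

Treat ivivq as a base-3 numeral over the given alphabet and add one, carrying through any trailing v's.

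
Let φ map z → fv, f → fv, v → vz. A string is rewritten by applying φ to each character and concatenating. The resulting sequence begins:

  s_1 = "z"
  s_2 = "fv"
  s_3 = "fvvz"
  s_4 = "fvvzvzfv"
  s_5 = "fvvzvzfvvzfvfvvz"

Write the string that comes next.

Rewriting the 16 symbols of fvvzvzfvvzfvfvvz one by one yields fv vz vz fv vz fv fv vz vz fv fv vz fv vz vz fv; concatenated:

fvvzvzfvvzfvfvvzvzfvfvvzfvvzvzfv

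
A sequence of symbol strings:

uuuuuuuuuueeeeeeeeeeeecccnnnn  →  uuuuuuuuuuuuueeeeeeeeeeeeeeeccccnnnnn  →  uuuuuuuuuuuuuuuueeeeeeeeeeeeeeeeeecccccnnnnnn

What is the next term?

Each string has the form u^{3n+1} e^{3n+3} c^{n} n^{n+1}, where the shown terms are n = 3, 4, 5.
At n = 6 the blocks have lengths 19, 21, 6, 7.

uuuuuuuuuuuuuuuuuuueeeeeeeeeeeeeeeeeeeeeccccccnnnnnnn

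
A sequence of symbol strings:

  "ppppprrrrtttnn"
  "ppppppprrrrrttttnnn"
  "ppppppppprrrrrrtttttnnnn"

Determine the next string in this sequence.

Reading off run lengths: p runs 5, 7, 9; r runs 4, 5, 6; t runs 3, 4, 5; n runs 2, 3, 4 — each is linear in n, where the shown terms are n = 2, 3, 4.
For the next term, n = 5, so the run lengths are 11, 7, 6, 5.

ppppppppppprrrrrrrttttttnnnnn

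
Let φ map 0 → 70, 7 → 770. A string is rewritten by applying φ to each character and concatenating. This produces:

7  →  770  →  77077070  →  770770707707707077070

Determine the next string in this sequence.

7707707077077070770707707707077077070770707707707077070

φ(770770707707707077070) expands symbol-by-symbol to 770 770 70 770 770 70 770 70 770 770 70 770 770 70 770 70 770 770 70 770 70; joining the 21 pieces gives the next term.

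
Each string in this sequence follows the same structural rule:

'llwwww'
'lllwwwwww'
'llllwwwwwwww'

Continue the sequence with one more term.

Each string has the form l^{n} w^{2n}, where the shown terms are n = 2, 3, 4.
Setting n = 5 gives 5, 10 characters in each block.

lllllwwwwwwwwww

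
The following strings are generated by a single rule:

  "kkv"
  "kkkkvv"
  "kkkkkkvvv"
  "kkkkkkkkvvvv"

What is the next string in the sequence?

Each string has the form k^{2n} v^{n} (n = 1, 2, …).
For the next term, n = 5, so the run lengths are 10, 5.

kkkkkkkkkkvvvvv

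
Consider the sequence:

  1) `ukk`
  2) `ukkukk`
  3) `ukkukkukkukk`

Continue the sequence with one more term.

ukkukkukkukkukkukkukkukk

s(k+1) = s(k)·s(k) — each term doubles the last.
One more doubling of ukkukkukkukk gives the answer.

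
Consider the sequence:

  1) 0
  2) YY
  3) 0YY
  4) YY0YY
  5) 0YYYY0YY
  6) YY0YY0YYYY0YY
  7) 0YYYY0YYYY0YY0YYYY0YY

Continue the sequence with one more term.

From term 3 onward, concatenate the second-to-last term with the last: 0·YY = 0YY, YY·0YY = YY0YY, …
Continuing: YY0YY0YYYY0YY · 0YYYY0YYYY0YY0YYYY0YY gives term 8.

YY0YY0YYYY0YY0YYYY0YYYY0YY0YYYY0YY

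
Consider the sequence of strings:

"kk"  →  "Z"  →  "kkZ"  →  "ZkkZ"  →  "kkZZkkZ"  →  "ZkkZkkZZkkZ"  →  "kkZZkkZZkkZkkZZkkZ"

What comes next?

ZkkZkkZZkkZkkZZkkZZkkZkkZZkkZ

From term 3 onward, concatenate the second-to-last term with the last: kk·Z = kkZ, Z·kkZ = ZkkZ, …
So term 8 is ZkkZkkZZkkZ·kkZZkkZZkkZkkZZkkZ.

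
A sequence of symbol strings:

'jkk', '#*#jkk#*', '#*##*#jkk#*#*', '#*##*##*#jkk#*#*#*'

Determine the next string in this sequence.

Every step adds #*# to the front and #* to the end of the previous string.
Applying this once more to #*##*##*#jkk#*#*#*:

#*##*##*##*#jkk#*#*#*#*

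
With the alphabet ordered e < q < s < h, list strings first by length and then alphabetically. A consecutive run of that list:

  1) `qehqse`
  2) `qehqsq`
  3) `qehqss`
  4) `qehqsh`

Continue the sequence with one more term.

qehqhe

The successor of qehqsh increments the rightmost position that isn't already h and resets every position after it to e.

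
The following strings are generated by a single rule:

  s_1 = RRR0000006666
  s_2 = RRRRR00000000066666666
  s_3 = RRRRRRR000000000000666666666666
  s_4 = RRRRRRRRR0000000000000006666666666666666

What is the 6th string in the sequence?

Reading off run lengths: R runs 3, 5, 7, 9; 0 runs 6, 9, 12, 15; 6 runs 4, 8, 12, 16 — each is linear in n (n = 1, 2, …).
For term 6, n = 6, so the run lengths are 13, 21, 24.

RRRRRRRRRRRRR000000000000000000000666666666666666666666666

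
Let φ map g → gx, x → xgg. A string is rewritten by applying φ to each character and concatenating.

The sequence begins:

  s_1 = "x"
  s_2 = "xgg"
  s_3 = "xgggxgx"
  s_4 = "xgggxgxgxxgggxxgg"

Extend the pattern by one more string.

Rewriting the 17 symbols of xgggxgxgxxgggxxgg one by one yields xgg gx gx gx xgg gx xgg gx xgg xgg gx gx gx xgg xgg gx gx; concatenated:

xgggxgxgxxgggxxgggxxggxgggxgxgxxggxgggxgx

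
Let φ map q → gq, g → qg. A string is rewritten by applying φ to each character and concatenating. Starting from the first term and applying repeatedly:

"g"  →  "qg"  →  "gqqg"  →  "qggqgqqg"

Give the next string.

gqqgqggqqggqgqqg

Rewriting each symbol of qggqgqqg: q→gq, g→qg, g→qg, q→gq, g→qg, q→gq, q→gq, g→qg, which concatenates to gq qg qg gq qg gq gq qg.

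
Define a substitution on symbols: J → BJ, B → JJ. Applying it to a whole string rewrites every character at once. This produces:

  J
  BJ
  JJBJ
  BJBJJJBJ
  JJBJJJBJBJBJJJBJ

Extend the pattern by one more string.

Rewriting the 16 symbols of JJBJJJBJBJBJJJBJ one by one yields BJ BJ JJ BJ BJ BJ JJ BJ JJ BJ JJ BJ BJ BJ JJ BJ; concatenated:

BJBJJJBJBJBJJJBJJJBJJJBJBJBJJJBJ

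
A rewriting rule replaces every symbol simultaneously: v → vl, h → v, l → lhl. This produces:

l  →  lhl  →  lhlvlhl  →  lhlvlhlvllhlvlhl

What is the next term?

φ(lhlvlhlvllhlvlhl) expands symbol-by-symbol to lhl v lhl vl lhl v lhl vl lhl lhl v lhl vl lhl v lhl; joining the 16 pieces gives the next term.

lhlvlhlvllhlvlhlvllhllhlvlhlvllhlvlhl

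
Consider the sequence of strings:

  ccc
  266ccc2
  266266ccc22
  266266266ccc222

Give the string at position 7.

266266266266266266ccc222222

Each term wraps the previous one in 266 on the left and 2 on the right.
From 266266266ccc222, 3 further steps: 266266266ccc222 → 266266266266ccc2222 → 266266266266266ccc22222 → (answer).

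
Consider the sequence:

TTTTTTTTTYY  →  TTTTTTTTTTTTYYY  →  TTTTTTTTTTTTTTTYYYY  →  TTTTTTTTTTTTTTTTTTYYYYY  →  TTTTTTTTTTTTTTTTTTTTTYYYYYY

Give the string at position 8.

Reading off run lengths: T runs 9, 12, 15, 18, 21; Y runs 2, 3, 4, 5, 6 — each is linear in n, where the shown terms are n = 3, 4, 5, 6, 7.
Setting n = 10 gives 30, 9 characters in each block.

TTTTTTTTTTTTTTTTTTTTTTTTTTTTTTYYYYYYYYY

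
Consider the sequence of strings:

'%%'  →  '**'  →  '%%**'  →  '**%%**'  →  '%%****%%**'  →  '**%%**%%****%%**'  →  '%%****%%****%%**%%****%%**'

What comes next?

Each term (from the third on) is the two preceding terms concatenated in order: term 3 = %%·** = %%**.
So term 8 is **%%**%%****%%**·%%****%%****%%**%%****%%**.

**%%**%%****%%**%%****%%****%%**%%****%%**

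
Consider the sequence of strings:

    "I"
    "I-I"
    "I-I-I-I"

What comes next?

I-I-I-I-I-I-I-I

s(k+1) = s(k)·-·s(k) — each term doubles the last with '-' between the halves.
One more doubling of I-I-I-I gives the answer.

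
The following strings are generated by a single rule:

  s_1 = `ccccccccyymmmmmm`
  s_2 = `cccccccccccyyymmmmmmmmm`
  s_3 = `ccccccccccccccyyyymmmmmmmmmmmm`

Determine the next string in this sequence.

cccccccccccccccccyyyyymmmmmmmmmmmmmmm

Each string has the form c^{3n+2} y^{n} m^{3n}, where the shown terms are n = 2, 3, 4.
For the next term, n = 5, so the run lengths are 17, 5, 15.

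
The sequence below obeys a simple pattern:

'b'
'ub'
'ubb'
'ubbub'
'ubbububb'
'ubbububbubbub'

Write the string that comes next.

This is a Fibonacci-style word recurrence s(k) = s(k−1)·s(k−2): e.g. ub·b = ubb.
Continuing: ubbububbubbub · ubbububb gives term 7.

ubbububbubbububbububb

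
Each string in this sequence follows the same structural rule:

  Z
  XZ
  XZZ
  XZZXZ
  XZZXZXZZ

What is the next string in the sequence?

From term 3 onward, concatenate the last term with the second-to-last: XZ·Z = XZZ, XZZ·XZ = XZZXZ, …
Continuing: XZZXZXZZ · XZZXZ gives term 6.

XZZXZXZZXZZXZ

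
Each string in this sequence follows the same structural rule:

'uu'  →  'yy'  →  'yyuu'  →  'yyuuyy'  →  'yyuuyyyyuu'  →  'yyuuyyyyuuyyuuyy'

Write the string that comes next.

yyuuyyyyuuyyuuyyyyuuyyyyuu

Each term (from the third on) is the previous term followed by the one before it: term 3 = yy·uu = yyuu.
The next term joins yyuuyyyyuuyyuuyy and yyuuyyyyuu.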